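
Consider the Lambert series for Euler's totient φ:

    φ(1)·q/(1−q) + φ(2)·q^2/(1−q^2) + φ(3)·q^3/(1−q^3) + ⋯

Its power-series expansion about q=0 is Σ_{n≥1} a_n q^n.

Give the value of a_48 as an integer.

n=48: 48·1 24·2 16·3 12·4 8·6 6·8 4·12 3·16 2·24 1·48  φ→[16+8+8+4+4+2+2+2+1+1]=48

a_48 = 48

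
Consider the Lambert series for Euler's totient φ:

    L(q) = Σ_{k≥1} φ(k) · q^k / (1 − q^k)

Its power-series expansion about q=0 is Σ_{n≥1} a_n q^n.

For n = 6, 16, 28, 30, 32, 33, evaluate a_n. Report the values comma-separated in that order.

q^6  k|6↦φ(k): 1:1 2:1 3:2 6:2  a_6=6
d|16:{1,2,4,8,16}  Σφ=1+1+2+4+8=16
q^28  k|28↦φ(k): 28:12 14:6 7:6 4:2 2:1 1:1  a_28=28
q^30  k|30↦φ(k): 30:8 15:8 10:4 6:2 5:4 3:2 2:1 1:1  a_30=30
q^32  k|32↦φ(k): 1:1 2:1 4:2 8:4 16:8 32:16  a_32=32
q^33  k|33↦φ(k): 1:1 3:2 11:10 33:20  a_33=33

6, 16, 28, 30, 32, 33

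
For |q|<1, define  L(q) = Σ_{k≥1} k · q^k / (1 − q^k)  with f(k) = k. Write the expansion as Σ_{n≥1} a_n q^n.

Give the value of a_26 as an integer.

a_26 = 42

[q^26] f(26)=26,f(13)=13,f(2)=2,f(1)=1 ⇒ 42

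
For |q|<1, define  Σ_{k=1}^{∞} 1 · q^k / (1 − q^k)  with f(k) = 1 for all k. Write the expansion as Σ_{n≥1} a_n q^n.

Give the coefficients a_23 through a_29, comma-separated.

d|23:{1,23}  Σf=1+1=2
n=24: 1·24 2·12 3·8 4·6 6·4 8·3 12·2 24·1  f→[1+1+1+1+1+1+1+1]=8
n=25: 25·1 5·5 1·25  f→[1+1+1]=3
n=26: 1·26 2·13 13·2 26·1  f→[1+1+1+1]=4
n=27: 27·1 9·3 3·9 1·27  f→[1+1+1+1]=4
[q^28] f(28)=1,f(14)=1,f(7)=1,f(4)=1,f(2)=1,f(1)=1 ⇒ 6
d|29:{1,29}  Σf=1+1=2

2, 8, 3, 4, 4, 6, 2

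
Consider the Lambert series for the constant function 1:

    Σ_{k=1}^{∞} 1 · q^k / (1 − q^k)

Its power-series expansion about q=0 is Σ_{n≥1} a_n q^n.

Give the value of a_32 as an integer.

a_32 = 6

[q^32] f(1)=1,f(2)=1,f(4)=1,f(8)=1,f(16)=1,f(32)=1 ⇒ 6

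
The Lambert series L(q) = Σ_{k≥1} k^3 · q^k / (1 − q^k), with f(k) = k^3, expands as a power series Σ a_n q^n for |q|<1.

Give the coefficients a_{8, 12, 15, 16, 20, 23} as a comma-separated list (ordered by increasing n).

585, 2044, 3528, 4681, 9198, 12168

n=8: 8·1 4·2 2·4 1·8  f→[512+64+8+1]=585
n=12: 1·12 2·6 3·4 4·3 6·2 12·1  f→[1+8+27+64+216+1728]=2044
q^15  k|15↦f(k): 1:1 3:27 5:125 15:3375  a_15=3528
d|16:{1,2,4,8,16}  Σf=1+8+64+512+4096=4681
n=20: 20·1 10·2 5·4 4·5 2·10 1·20  f→[8000+1000+125+64+8+1]=9198
n=23: 23·1 1·23  f→[12167+1]=12168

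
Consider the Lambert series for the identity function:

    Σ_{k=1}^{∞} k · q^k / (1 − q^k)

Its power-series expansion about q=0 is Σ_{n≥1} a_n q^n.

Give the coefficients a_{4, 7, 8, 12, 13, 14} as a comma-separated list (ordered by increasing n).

7, 8, 15, 28, 14, 24

q^4  k|4↦f(k): 4:4 2:2 1:1  a_4=7
d|7:{1,7}  Σf=1+7=8
d|8:{8,4,2,1}  Σf=8+4+2+1=15
[q^12] f(12)=12,f(6)=6,f(4)=4,f(3)=3,f(2)=2,f(1)=1 ⇒ 28
q^13  k|13↦f(k): 1:1 13:13  a_13=14
n=14: 1·14 2·7 7·2 14·1  f→[1+2+7+14]=24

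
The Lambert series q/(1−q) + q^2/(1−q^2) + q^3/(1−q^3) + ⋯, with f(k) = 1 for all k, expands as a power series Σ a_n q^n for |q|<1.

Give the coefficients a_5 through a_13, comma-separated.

[q^5] f(5)=1,f(1)=1 ⇒ 2
[q^6] f(6)=1,f(3)=1,f(2)=1,f(1)=1 ⇒ 4
q^7  k|7↦f(k): 7:1 1:1  a_7=2
n=8: 8·1 4·2 2·4 1·8  f→[1+1+1+1]=4
n=9: 1·9 3·3 9·1  f→[1+1+1]=3
d|10:{10,5,2,1}  Σf=1+1+1+1=4
[q^11] f(11)=1,f(1)=1 ⇒ 2
n=12: 12·1 6·2 4·3 3·4 2·6 1·12  f→[1+1+1+1+1+1]=6
q^13  k|13↦f(k): 1:1 13:1  a_13=2

2, 4, 2, 4, 3, 4, 2, 6, 2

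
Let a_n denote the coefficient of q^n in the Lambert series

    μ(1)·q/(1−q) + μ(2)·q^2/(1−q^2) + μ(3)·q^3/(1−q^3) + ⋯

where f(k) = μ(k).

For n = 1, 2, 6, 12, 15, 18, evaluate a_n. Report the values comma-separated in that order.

1, 0, 0, 0, 0, 0

n=1: 1·1  μ→[1]=1
q^2  k|2↦μ(k): 1:1 2:-1  a_2=0
[q^6] μ(1)=1,μ(2)=-1,μ(3)=-1,μ(6)=1 ⇒ 0
[q^12] μ(12)=0,μ(6)=1,μ(4)=0,μ(3)=-1,μ(2)=-1,μ(1)=1 ⇒ 0
d|15:{1,3,5,15}  Σμ=1+(-1)+(-1)+1=0
q^18  k|18↦μ(k): 18:0 9:0 6:1 3:-1 2:-1 1:1  a_18=0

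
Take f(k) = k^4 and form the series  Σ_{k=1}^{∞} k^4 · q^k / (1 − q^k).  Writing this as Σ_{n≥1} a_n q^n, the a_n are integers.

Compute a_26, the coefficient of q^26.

d|26:{1,2,13,26}  Σf=1+16+28561+456976=485554

a_26 = 485554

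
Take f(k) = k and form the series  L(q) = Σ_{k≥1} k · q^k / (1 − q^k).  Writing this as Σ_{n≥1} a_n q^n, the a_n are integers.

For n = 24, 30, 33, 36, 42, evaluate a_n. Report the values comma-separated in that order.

n=24: 24·1 12·2 8·3 6·4 4·6 3·8 2·12 1·24  f→[24+12+8+6+4+3+2+1]=60
d|30:{1,2,3,5,6,10,15,30}  Σf=1+2+3+5+6+10+15+30=72
d|33:{33,11,3,1}  Σf=33+11+3+1=48
d|36:{36,18,12,9,6,4,3,2,1}  Σf=36+18+12+9+6+4+3+2+1=91
n=42: 1·42 2·21 3·14 6·7 7·6 14·3 21·2 42·1  f→[1+2+3+6+7+14+21+42]=96

60, 72, 48, 91, 96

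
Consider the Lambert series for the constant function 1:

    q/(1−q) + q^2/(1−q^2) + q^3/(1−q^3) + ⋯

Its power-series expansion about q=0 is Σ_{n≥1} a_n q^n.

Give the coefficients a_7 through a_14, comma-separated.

2, 4, 3, 4, 2, 6, 2, 4

n=7: 1·7 7·1  f→[1+1]=2
[q^8] f(8)=1,f(4)=1,f(2)=1,f(1)=1 ⇒ 4
n=9: 9·1 3·3 1·9  f→[1+1+1]=3
q^10  k|10↦f(k): 10:1 5:1 2:1 1:1  a_10=4
[q^11] f(1)=1,f(11)=1 ⇒ 2
n=12: 1·12 2·6 3·4 4·3 6·2 12·1  f→[1+1+1+1+1+1]=6
d|13:{1,13}  Σf=1+1=2
q^14  k|14↦f(k): 1:1 2:1 7:1 14:1  a_14=4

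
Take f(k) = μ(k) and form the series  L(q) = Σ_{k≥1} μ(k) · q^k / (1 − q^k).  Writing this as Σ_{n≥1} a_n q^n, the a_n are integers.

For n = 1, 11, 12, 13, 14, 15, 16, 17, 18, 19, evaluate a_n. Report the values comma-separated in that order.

1, 0, 0, 0, 0, 0, 0, 0, 0, 0

q^1  k|1↦μ(k): 1:1  a_1=1
q^11  k|11↦μ(k): 11:-1 1:1  a_11=0
[q^12] μ(1)=1,μ(2)=-1,μ(3)=-1,μ(4)=0,μ(6)=1,μ(12)=0 ⇒ 0
q^13  k|13↦μ(k): 13:-1 1:1  a_13=0
d|14:{1,2,7,14}  Σμ=1+(-1)+(-1)+1=0
d|15:{1,3,5,15}  Σμ=1+(-1)+(-1)+1=0
[q^16] μ(1)=1,μ(2)=-1,μ(4)=0,μ(8)=0,μ(16)=0 ⇒ 0
n=17: 1·17 17·1  μ→[1+(-1)]=0
n=18: 1·18 2·9 3·6 6·3 9·2 18·1  μ→[1+(-1)+(-1)+1+0+0]=0
n=19: 19·1 1·19  μ→[(-1)+1]=0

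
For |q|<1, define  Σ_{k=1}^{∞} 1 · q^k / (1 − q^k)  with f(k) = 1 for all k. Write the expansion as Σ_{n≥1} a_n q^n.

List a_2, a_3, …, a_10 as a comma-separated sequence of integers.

2, 2, 3, 2, 4, 2, 4, 3, 4

d|2:{2,1}  Σf=1+1=2
d|3:{1,3}  Σf=1+1=2
[q^4] f(4)=1,f(2)=1,f(1)=1 ⇒ 3
[q^5] f(1)=1,f(5)=1 ⇒ 2
q^6  k|6↦f(k): 1:1 2:1 3:1 6:1  a_6=4
d|7:{7,1}  Σf=1+1=2
[q^8] f(8)=1,f(4)=1,f(2)=1,f(1)=1 ⇒ 4
q^9  k|9↦f(k): 1:1 3:1 9:1  a_9=3
[q^10] f(1)=1,f(2)=1,f(5)=1,f(10)=1 ⇒ 4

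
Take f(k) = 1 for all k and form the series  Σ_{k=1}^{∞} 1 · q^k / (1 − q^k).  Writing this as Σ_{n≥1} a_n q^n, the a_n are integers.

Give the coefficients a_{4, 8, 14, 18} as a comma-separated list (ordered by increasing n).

n=4: 1·4 2·2 4·1  f→[1+1+1]=3
q^8  k|8↦f(k): 1:1 2:1 4:1 8:1  a_8=4
q^14  k|14↦f(k): 1:1 2:1 7:1 14:1  a_14=4
[q^18] f(18)=1,f(9)=1,f(6)=1,f(3)=1,f(2)=1,f(1)=1 ⇒ 6

3, 4, 4, 6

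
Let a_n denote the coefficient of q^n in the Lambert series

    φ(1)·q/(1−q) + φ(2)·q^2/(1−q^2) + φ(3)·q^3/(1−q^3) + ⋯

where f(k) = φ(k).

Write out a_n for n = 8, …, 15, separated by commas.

[q^8] φ(1)=1,φ(2)=1,φ(4)=2,φ(8)=4 ⇒ 8
[q^9] φ(9)=6,φ(3)=2,φ(1)=1 ⇒ 9
d|10:{1,2,5,10}  Σφ=1+1+4+4=10
d|11:{1,11}  Σφ=1+10=11
q^12  k|12↦φ(k): 1:1 2:1 3:2 4:2 6:2 12:4  a_12=12
d|13:{13,1}  Σφ=12+1=13
d|14:{1,2,7,14}  Σφ=1+1+6+6=14
[q^15] φ(1)=1,φ(3)=2,φ(5)=4,φ(15)=8 ⇒ 15

8, 9, 10, 11, 12, 13, 14, 15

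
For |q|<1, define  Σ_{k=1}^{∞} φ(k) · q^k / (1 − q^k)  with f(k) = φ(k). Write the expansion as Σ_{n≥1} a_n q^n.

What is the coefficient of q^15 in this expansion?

d|15:{1,3,5,15}  Σφ=1+2+4+8=15

a_15 = 15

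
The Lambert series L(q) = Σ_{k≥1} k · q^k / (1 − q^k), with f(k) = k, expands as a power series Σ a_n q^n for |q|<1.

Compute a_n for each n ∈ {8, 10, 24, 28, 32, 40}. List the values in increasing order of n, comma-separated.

n=8: 8·1 4·2 2·4 1·8  f→[8+4+2+1]=15
[q^10] f(1)=1,f(2)=2,f(5)=5,f(10)=10 ⇒ 18
q^24  k|24↦f(k): 1:1 2:2 3:3 4:4 6:6 8:8 12:12 24:24  a_24=60
d|28:{28,14,7,4,2,1}  Σf=28+14+7+4+2+1=56
n=32: 1·32 2·16 4·8 8·4 16·2 32·1  f→[1+2+4+8+16+32]=63
n=40: 1·40 2·20 4·10 5·8 8·5 10·4 20·2 40·1  f→[1+2+4+5+8+10+20+40]=90

15, 18, 60, 56, 63, 90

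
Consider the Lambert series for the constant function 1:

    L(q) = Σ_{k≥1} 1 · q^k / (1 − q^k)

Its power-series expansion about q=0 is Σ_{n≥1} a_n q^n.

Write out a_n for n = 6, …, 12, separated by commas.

4, 2, 4, 3, 4, 2, 6

q^6  k|6↦f(k): 1:1 2:1 3:1 6:1  a_6=4
n=7: 1·7 7·1  f→[1+1]=2
d|8:{8,4,2,1}  Σf=1+1+1+1=4
[q^9] f(1)=1,f(3)=1,f(9)=1 ⇒ 3
d|10:{10,5,2,1}  Σf=1+1+1+1=4
n=11: 11·1 1·11  f→[1+1]=2
n=12: 1·12 2·6 3·4 4·3 6·2 12·1  f→[1+1+1+1+1+1]=6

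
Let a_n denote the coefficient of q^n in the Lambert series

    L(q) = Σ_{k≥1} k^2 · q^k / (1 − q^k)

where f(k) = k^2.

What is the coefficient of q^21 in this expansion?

a_21 = 500

q^21  k|21↦f(k): 21:441 7:49 3:9 1:1  a_21=500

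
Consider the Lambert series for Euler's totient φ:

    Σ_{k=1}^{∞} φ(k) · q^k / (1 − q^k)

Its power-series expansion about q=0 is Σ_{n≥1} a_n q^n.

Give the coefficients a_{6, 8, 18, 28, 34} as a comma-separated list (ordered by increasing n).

n=6: 6·1 3·2 2·3 1·6  φ→[2+2+1+1]=6
n=8: 1·8 2·4 4·2 8·1  φ→[1+1+2+4]=8
n=18: 1·18 2·9 3·6 6·3 9·2 18·1  φ→[1+1+2+2+6+6]=18
n=28: 28·1 14·2 7·4 4·7 2·14 1·28  φ→[12+6+6+2+1+1]=28
[q^34] φ(34)=16,φ(17)=16,φ(2)=1,φ(1)=1 ⇒ 34

6, 8, 18, 28, 34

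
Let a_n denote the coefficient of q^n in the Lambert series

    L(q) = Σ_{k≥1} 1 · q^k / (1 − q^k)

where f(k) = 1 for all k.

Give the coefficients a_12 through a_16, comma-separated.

d|12:{1,2,3,4,6,12}  Σf=1+1+1+1+1+1=6
n=13: 13·1 1·13  f→[1+1]=2
n=14: 1·14 2·7 7·2 14·1  f→[1+1+1+1]=4
q^15  k|15↦f(k): 15:1 5:1 3:1 1:1  a_15=4
n=16: 1·16 2·8 4·4 8·2 16·1  f→[1+1+1+1+1]=5

6, 2, 4, 4, 5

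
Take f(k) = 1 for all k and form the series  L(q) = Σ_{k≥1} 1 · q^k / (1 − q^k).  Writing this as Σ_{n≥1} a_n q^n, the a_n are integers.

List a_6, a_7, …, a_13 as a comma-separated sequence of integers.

4, 2, 4, 3, 4, 2, 6, 2

n=6: 6·1 3·2 2·3 1·6  f→[1+1+1+1]=4
[q^7] f(7)=1,f(1)=1 ⇒ 2
q^8  k|8↦f(k): 8:1 4:1 2:1 1:1  a_8=4
q^9  k|9↦f(k): 1:1 3:1 9:1  a_9=3
[q^10] f(1)=1,f(2)=1,f(5)=1,f(10)=1 ⇒ 4
n=11: 11·1 1·11  f→[1+1]=2
n=12: 1·12 2·6 3·4 4·3 6·2 12·1  f→[1+1+1+1+1+1]=6
d|13:{1,13}  Σf=1+1=2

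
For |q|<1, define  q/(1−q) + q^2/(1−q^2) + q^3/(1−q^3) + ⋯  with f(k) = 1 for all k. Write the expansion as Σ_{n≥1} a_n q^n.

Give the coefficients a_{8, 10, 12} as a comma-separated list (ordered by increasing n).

4, 4, 6

n=8: 8·1 4·2 2·4 1·8  f→[1+1+1+1]=4
d|10:{1,2,5,10}  Σf=1+1+1+1=4
[q^12] f(1)=1,f(2)=1,f(3)=1,f(4)=1,f(6)=1,f(12)=1 ⇒ 6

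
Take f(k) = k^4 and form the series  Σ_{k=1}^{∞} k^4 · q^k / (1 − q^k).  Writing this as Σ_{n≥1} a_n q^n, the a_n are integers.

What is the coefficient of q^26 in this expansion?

a_26 = 485554

d|26:{26,13,2,1}  Σf=456976+28561+16+1=485554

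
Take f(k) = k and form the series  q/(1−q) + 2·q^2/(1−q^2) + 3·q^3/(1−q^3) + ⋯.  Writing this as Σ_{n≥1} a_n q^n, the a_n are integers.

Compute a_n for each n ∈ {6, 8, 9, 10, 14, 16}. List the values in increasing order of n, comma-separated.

12, 15, 13, 18, 24, 31

q^6  k|6↦f(k): 6:6 3:3 2:2 1:1  a_6=12
d|8:{8,4,2,1}  Σf=8+4+2+1=15
n=9: 9·1 3·3 1·9  f→[9+3+1]=13
d|10:{1,2,5,10}  Σf=1+2+5+10=18
[q^14] f(1)=1,f(2)=2,f(7)=7,f(14)=14 ⇒ 24
d|16:{16,8,4,2,1}  Σf=16+8+4+2+1=31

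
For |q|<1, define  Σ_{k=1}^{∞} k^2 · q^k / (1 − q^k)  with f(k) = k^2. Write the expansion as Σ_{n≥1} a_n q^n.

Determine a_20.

d|20:{20,10,5,4,2,1}  Σf=400+100+25+16+4+1=546

a_20 = 546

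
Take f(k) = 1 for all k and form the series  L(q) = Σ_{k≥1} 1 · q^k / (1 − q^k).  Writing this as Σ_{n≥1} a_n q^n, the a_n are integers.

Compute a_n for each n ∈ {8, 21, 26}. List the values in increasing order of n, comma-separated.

q^8  k|8↦f(k): 8:1 4:1 2:1 1:1  a_8=4
[q^21] f(21)=1,f(7)=1,f(3)=1,f(1)=1 ⇒ 4
n=26: 26·1 13·2 2·13 1·26  f→[1+1+1+1]=4

4, 4, 4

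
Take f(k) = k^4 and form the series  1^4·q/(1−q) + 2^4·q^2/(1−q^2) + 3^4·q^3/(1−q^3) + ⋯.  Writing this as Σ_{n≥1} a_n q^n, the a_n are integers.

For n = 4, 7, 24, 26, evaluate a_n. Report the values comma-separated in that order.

273, 2402, 358258, 485554

[q^4] f(1)=1,f(2)=16,f(4)=256 ⇒ 273
q^7  k|7↦f(k): 7:2401 1:1  a_7=2402
[q^24] f(1)=1,f(2)=16,f(3)=81,f(4)=256,f(6)=1296,f(8)=4096,f(12)=20736,f(24)=331776 ⇒ 358258
q^26  k|26↦f(k): 1:1 2:16 13:28561 26:456976  a_26=485554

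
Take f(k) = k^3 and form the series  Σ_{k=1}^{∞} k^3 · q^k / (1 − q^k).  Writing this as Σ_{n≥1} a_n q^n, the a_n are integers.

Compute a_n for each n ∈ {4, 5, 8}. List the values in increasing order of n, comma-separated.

[q^4] f(4)=64,f(2)=8,f(1)=1 ⇒ 73
d|5:{5,1}  Σf=125+1=126
d|8:{8,4,2,1}  Σf=512+64+8+1=585

73, 126, 585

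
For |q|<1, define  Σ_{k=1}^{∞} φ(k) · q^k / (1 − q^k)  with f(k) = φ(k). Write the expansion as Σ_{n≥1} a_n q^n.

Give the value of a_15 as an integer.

d|15:{15,5,3,1}  Σφ=8+4+2+1=15

a_15 = 15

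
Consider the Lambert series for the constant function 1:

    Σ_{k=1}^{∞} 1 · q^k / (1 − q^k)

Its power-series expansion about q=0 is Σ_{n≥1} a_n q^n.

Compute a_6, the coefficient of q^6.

[q^6] f(1)=1,f(2)=1,f(3)=1,f(6)=1 ⇒ 4

a_6 = 4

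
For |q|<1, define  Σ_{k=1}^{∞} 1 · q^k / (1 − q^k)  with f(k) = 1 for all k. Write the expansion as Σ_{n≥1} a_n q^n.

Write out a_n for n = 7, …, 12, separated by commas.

d|7:{7,1}  Σf=1+1=2
q^8  k|8↦f(k): 1:1 2:1 4:1 8:1  a_8=4
[q^9] f(9)=1,f(3)=1,f(1)=1 ⇒ 3
d|10:{1,2,5,10}  Σf=1+1+1+1=4
d|11:{1,11}  Σf=1+1=2
d|12:{1,2,3,4,6,12}  Σf=1+1+1+1+1+1=6

2, 4, 3, 4, 2, 6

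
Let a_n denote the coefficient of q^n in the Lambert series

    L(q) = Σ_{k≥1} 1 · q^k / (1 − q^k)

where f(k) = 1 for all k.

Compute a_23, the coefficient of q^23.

d|23:{23,1}  Σf=1+1=2

a_23 = 2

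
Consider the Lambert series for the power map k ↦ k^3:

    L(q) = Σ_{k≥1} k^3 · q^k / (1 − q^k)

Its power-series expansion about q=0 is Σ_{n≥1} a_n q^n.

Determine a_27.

[q^27] f(1)=1,f(3)=27,f(9)=729,f(27)=19683 ⇒ 20440

a_27 = 20440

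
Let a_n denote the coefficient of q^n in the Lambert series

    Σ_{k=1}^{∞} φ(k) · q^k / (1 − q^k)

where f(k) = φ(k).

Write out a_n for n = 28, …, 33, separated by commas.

q^28  k|28↦φ(k): 28:12 14:6 7:6 4:2 2:1 1:1  a_28=28
n=29: 1·29 29·1  φ→[1+28]=29
n=30: 1·30 2·15 3·10 5·6 6·5 10·3 15·2 30·1  φ→[1+1+2+4+2+4+8+8]=30
d|31:{1,31}  Σφ=1+30=31
[q^32] φ(1)=1,φ(2)=1,φ(4)=2,φ(8)=4,φ(16)=8,φ(32)=16 ⇒ 32
n=33: 1·33 3·11 11·3 33·1  φ→[1+2+10+20]=33

28, 29, 30, 31, 32, 33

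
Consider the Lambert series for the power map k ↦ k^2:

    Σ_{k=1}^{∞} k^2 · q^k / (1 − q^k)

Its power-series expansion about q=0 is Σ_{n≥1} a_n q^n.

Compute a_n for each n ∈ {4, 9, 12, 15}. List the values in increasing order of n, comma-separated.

21, 91, 210, 260

n=4: 1·4 2·2 4·1  f→[1+4+16]=21
d|9:{1,3,9}  Σf=1+9+81=91
[q^12] f(1)=1,f(2)=4,f(3)=9,f(4)=16,f(6)=36,f(12)=144 ⇒ 210
d|15:{1,3,5,15}  Σf=1+9+25+225=260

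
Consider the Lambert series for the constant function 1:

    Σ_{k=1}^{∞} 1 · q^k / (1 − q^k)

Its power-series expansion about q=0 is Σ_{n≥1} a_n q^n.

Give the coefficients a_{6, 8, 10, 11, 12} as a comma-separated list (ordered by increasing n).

4, 4, 4, 2, 6

[q^6] f(1)=1,f(2)=1,f(3)=1,f(6)=1 ⇒ 4
[q^8] f(1)=1,f(2)=1,f(4)=1,f(8)=1 ⇒ 4
n=10: 10·1 5·2 2·5 1·10  f→[1+1+1+1]=4
q^11  k|11↦f(k): 1:1 11:1  a_11=2
d|12:{12,6,4,3,2,1}  Σf=1+1+1+1+1+1=6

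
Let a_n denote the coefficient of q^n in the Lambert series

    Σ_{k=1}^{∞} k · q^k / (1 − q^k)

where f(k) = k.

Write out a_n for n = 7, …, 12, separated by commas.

8, 15, 13, 18, 12, 28

d|7:{1,7}  Σf=1+7=8
n=8: 1·8 2·4 4·2 8·1  f→[1+2+4+8]=15
[q^9] f(9)=9,f(3)=3,f(1)=1 ⇒ 13
n=10: 1·10 2·5 5·2 10·1  f→[1+2+5+10]=18
n=11: 1·11 11·1  f→[1+11]=12
[q^12] f(12)=12,f(6)=6,f(4)=4,f(3)=3,f(2)=2,f(1)=1 ⇒ 28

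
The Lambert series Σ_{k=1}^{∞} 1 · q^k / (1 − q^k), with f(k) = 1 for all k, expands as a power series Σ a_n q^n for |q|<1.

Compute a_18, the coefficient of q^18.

q^18  k|18↦f(k): 1:1 2:1 3:1 6:1 9:1 18:1  a_18=6

a_18 = 6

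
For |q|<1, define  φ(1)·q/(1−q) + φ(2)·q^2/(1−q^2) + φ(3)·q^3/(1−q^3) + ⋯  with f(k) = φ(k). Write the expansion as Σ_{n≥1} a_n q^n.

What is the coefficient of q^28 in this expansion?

[q^28] φ(28)=12,φ(14)=6,φ(7)=6,φ(4)=2,φ(2)=1,φ(1)=1 ⇒ 28

a_28 = 28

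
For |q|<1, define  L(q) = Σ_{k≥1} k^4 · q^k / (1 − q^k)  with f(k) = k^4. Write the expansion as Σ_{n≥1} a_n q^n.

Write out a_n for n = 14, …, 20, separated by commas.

q^14  k|14↦f(k): 1:1 2:16 7:2401 14:38416  a_14=40834
q^15  k|15↦f(k): 1:1 3:81 5:625 15:50625  a_15=51332
d|16:{16,8,4,2,1}  Σf=65536+4096+256+16+1=69905
n=17: 1·17 17·1  f→[1+83521]=83522
q^18  k|18↦f(k): 1:1 2:16 3:81 6:1296 9:6561 18:104976  a_18=112931
n=19: 19·1 1·19  f→[130321+1]=130322
n=20: 1·20 2·10 4·5 5·4 10·2 20·1  f→[1+16+256+625+10000+160000]=170898

40834, 51332, 69905, 83522, 112931, 130322, 170898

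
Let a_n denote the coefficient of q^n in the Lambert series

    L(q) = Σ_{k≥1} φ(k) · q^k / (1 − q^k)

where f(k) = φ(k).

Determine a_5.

q^5  k|5↦φ(k): 5:4 1:1  a_5=5

a_5 = 5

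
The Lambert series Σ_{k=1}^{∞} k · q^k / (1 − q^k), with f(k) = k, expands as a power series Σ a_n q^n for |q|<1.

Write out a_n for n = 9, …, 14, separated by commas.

n=9: 9·1 3·3 1·9  f→[9+3+1]=13
n=10: 1·10 2·5 5·2 10·1  f→[1+2+5+10]=18
d|11:{11,1}  Σf=11+1=12
[q^12] f(12)=12,f(6)=6,f(4)=4,f(3)=3,f(2)=2,f(1)=1 ⇒ 28
n=13: 13·1 1·13  f→[13+1]=14
q^14  k|14↦f(k): 1:1 2:2 7:7 14:14  a_14=24

13, 18, 12, 28, 14, 24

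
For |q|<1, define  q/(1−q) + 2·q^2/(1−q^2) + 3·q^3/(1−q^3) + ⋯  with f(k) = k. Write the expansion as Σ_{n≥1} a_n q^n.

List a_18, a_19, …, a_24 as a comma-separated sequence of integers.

n=18: 18·1 9·2 6·3 3·6 2·9 1·18  f→[18+9+6+3+2+1]=39
n=19: 19·1 1·19  f→[19+1]=20
[q^20] f(20)=20,f(10)=10,f(5)=5,f(4)=4,f(2)=2,f(1)=1 ⇒ 42
n=21: 1·21 3·7 7·3 21·1  f→[1+3+7+21]=32
d|22:{22,11,2,1}  Σf=22+11+2+1=36
d|23:{1,23}  Σf=1+23=24
d|24:{24,12,8,6,4,3,2,1}  Σf=24+12+8+6+4+3+2+1=60

39, 20, 42, 32, 36, 24, 60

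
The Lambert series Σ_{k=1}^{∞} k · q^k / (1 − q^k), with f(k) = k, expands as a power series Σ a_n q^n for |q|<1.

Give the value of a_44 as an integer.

a_44 = 84

[q^44] f(44)=44,f(22)=22,f(11)=11,f(4)=4,f(2)=2,f(1)=1 ⇒ 84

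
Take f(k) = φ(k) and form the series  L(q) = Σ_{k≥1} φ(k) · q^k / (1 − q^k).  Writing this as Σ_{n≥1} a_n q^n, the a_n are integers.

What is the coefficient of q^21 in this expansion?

d|21:{1,3,7,21}  Σφ=1+2+6+12=21

a_21 = 21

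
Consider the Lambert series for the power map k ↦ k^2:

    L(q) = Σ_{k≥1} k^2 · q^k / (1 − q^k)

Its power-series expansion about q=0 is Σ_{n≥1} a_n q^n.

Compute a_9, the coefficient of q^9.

a_9 = 91

n=9: 9·1 3·3 1·9  f→[81+9+1]=91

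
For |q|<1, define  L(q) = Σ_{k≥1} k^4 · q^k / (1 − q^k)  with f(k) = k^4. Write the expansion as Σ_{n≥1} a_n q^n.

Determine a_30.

d|30:{30,15,10,6,5,3,2,1}  Σf=810000+50625+10000+1296+625+81+16+1=872644

a_30 = 872644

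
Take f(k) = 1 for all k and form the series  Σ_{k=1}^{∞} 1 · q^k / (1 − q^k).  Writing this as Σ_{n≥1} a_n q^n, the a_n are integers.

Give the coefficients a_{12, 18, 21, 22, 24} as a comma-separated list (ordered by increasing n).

6, 6, 4, 4, 8

q^12  k|12↦f(k): 1:1 2:1 3:1 4:1 6:1 12:1  a_12=6
d|18:{18,9,6,3,2,1}  Σf=1+1+1+1+1+1=6
[q^21] f(21)=1,f(7)=1,f(3)=1,f(1)=1 ⇒ 4
q^22  k|22↦f(k): 1:1 2:1 11:1 22:1  a_22=4
q^24  k|24↦f(k): 24:1 12:1 8:1 6:1 4:1 3:1 2:1 1:1  a_24=8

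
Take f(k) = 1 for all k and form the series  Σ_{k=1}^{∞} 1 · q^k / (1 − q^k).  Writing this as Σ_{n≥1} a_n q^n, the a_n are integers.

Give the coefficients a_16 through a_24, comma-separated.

5, 2, 6, 2, 6, 4, 4, 2, 8

[q^16] f(16)=1,f(8)=1,f(4)=1,f(2)=1,f(1)=1 ⇒ 5
q^17  k|17↦f(k): 17:1 1:1  a_17=2
q^18  k|18↦f(k): 18:1 9:1 6:1 3:1 2:1 1:1  a_18=6
q^19  k|19↦f(k): 1:1 19:1  a_19=2
q^20  k|20↦f(k): 20:1 10:1 5:1 4:1 2:1 1:1  a_20=6
n=21: 21·1 7·3 3·7 1·21  f→[1+1+1+1]=4
n=22: 1·22 2·11 11·2 22·1  f→[1+1+1+1]=4
q^23  k|23↦f(k): 23:1 1:1  a_23=2
n=24: 1·24 2·12 3·8 4·6 6·4 8·3 12·2 24·1  f→[1+1+1+1+1+1+1+1]=8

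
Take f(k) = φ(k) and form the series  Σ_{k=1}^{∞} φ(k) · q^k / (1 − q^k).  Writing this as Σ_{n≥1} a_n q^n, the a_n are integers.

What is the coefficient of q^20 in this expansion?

n=20: 20·1 10·2 5·4 4·5 2·10 1·20  φ→[8+4+4+2+1+1]=20

a_20 = 20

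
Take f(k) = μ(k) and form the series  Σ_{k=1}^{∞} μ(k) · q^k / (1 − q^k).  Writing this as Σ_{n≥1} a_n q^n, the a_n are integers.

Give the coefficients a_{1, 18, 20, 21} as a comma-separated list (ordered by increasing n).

d|1:{1}  Σμ=1=1
d|18:{18,9,6,3,2,1}  Σμ=0+0+1+(-1)+(-1)+1=0
q^20  k|20↦μ(k): 20:0 10:1 5:-1 4:0 2:-1 1:1  a_20=0
n=21: 1·21 3·7 7·3 21·1  μ→[1+(-1)+(-1)+1]=0

1, 0, 0, 0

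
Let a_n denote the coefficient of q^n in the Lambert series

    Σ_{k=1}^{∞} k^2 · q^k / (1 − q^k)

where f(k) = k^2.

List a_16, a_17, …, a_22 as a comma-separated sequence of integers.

341, 290, 455, 362, 546, 500, 610

n=16: 1·16 2·8 4·4 8·2 16·1  f→[1+4+16+64+256]=341
n=17: 17·1 1·17  f→[289+1]=290
[q^18] f(1)=1,f(2)=4,f(3)=9,f(6)=36,f(9)=81,f(18)=324 ⇒ 455
n=19: 1·19 19·1  f→[1+361]=362
[q^20] f(20)=400,f(10)=100,f(5)=25,f(4)=16,f(2)=4,f(1)=1 ⇒ 546
[q^21] f(1)=1,f(3)=9,f(7)=49,f(21)=441 ⇒ 500
[q^22] f(22)=484,f(11)=121,f(2)=4,f(1)=1 ⇒ 610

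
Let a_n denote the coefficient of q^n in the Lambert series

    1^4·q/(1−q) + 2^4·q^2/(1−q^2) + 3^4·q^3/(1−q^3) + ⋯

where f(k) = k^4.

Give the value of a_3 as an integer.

a_3 = 82

q^3  k|3↦f(k): 1:1 3:81  a_3=82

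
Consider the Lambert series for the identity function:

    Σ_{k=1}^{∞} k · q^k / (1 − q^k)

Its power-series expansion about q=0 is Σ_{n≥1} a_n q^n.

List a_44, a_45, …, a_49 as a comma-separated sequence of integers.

n=44: 44·1 22·2 11·4 4·11 2·22 1·44  f→[44+22+11+4+2+1]=84
d|45:{1,3,5,9,15,45}  Σf=1+3+5+9+15+45=78
d|46:{46,23,2,1}  Σf=46+23+2+1=72
q^47  k|47↦f(k): 1:1 47:47  a_47=48
n=48: 1·48 2·24 3·16 4·12 6·8 8·6 12·4 16·3 24·2 48·1  f→[1+2+3+4+6+8+12+16+24+48]=124
d|49:{49,7,1}  Σf=49+7+1=57

84, 78, 72, 48, 124, 57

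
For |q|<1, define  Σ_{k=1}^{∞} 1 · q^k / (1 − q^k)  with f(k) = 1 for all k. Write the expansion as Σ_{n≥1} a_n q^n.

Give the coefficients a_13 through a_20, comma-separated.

2, 4, 4, 5, 2, 6, 2, 6

[q^13] f(1)=1,f(13)=1 ⇒ 2
n=14: 14·1 7·2 2·7 1·14  f→[1+1+1+1]=4
d|15:{15,5,3,1}  Σf=1+1+1+1=4
q^16  k|16↦f(k): 1:1 2:1 4:1 8:1 16:1  a_16=5
q^17  k|17↦f(k): 17:1 1:1  a_17=2
d|18:{18,9,6,3,2,1}  Σf=1+1+1+1+1+1=6
d|19:{19,1}  Σf=1+1=2
q^20  k|20↦f(k): 1:1 2:1 4:1 5:1 10:1 20:1  a_20=6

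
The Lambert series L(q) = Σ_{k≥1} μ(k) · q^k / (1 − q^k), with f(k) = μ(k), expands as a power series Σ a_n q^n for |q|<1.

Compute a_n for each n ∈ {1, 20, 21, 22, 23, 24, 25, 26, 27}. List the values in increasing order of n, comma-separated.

1, 0, 0, 0, 0, 0, 0, 0, 0

[q^1] μ(1)=1 ⇒ 1
d|20:{1,2,4,5,10,20}  Σμ=1+(-1)+0+(-1)+1+0=0
d|21:{1,3,7,21}  Σμ=1+(-1)+(-1)+1=0
[q^22] μ(1)=1,μ(2)=-1,μ(11)=-1,μ(22)=1 ⇒ 0
d|23:{1,23}  Σμ=1+(-1)=0
q^24  k|24↦μ(k): 24:0 12:0 8:0 6:1 4:0 3:-1 2:-1 1:1  a_24=0
[q^25] μ(25)=0,μ(5)=-1,μ(1)=1 ⇒ 0
q^26  k|26↦μ(k): 26:1 13:-1 2:-1 1:1  a_26=0
d|27:{27,9,3,1}  Σμ=0+0+(-1)+1=0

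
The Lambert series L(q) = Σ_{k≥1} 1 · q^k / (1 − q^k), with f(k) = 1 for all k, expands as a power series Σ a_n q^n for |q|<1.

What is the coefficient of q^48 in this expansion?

d|48:{1,2,3,4,6,8,12,16,24,48}  Σf=1+1+1+1+1+1+1+1+1+1=10

a_48 = 10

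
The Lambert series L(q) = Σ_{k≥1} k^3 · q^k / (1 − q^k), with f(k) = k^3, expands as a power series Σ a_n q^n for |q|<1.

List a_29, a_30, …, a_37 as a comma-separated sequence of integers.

24390, 31752, 29792, 37449, 37296, 44226, 43344, 55261, 50654

[q^29] f(1)=1,f(29)=24389 ⇒ 24390
q^30  k|30↦f(k): 1:1 2:8 3:27 5:125 6:216 10:1000 15:3375 30:27000  a_30=31752
d|31:{31,1}  Σf=29791+1=29792
q^32  k|32↦f(k): 1:1 2:8 4:64 8:512 16:4096 32:32768  a_32=37449
q^33  k|33↦f(k): 1:1 3:27 11:1331 33:35937  a_33=37296
d|34:{1,2,17,34}  Σf=1+8+4913+39304=44226
q^35  k|35↦f(k): 1:1 5:125 7:343 35:42875  a_35=43344
d|36:{36,18,12,9,6,4,3,2,1}  Σf=46656+5832+1728+729+216+64+27+8+1=55261
n=37: 37·1 1·37  f→[50653+1]=50654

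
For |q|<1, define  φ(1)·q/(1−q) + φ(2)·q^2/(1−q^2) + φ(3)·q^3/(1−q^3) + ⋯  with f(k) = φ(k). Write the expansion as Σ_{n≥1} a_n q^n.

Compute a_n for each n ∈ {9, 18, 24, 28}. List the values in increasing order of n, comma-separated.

[q^9] φ(9)=6,φ(3)=2,φ(1)=1 ⇒ 9
q^18  k|18↦φ(k): 1:1 2:1 3:2 6:2 9:6 18:6  a_18=18
[q^24] φ(1)=1,φ(2)=1,φ(3)=2,φ(4)=2,φ(6)=2,φ(8)=4,φ(12)=4,φ(24)=8 ⇒ 24
[q^28] φ(1)=1,φ(2)=1,φ(4)=2,φ(7)=6,φ(14)=6,φ(28)=12 ⇒ 28

9, 18, 24, 28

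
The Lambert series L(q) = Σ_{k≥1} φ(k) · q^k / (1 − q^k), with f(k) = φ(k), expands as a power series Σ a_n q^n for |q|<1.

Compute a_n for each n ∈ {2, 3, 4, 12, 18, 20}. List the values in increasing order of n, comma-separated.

q^2  k|2↦φ(k): 1:1 2:1  a_2=2
q^3  k|3↦φ(k): 3:2 1:1  a_3=3
[q^4] φ(4)=2,φ(2)=1,φ(1)=1 ⇒ 4
n=12: 12·1 6·2 4·3 3·4 2·6 1·12  φ→[4+2+2+2+1+1]=12
d|18:{18,9,6,3,2,1}  Σφ=6+6+2+2+1+1=18
d|20:{1,2,4,5,10,20}  Σφ=1+1+2+4+4+8=20

2, 3, 4, 12, 18, 20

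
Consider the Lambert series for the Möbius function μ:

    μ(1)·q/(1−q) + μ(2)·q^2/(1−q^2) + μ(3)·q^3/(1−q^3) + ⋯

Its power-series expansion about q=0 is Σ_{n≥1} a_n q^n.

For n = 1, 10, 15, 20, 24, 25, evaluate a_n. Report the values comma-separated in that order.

n=1: 1·1  μ→[1]=1
d|10:{10,5,2,1}  Σμ=1+(-1)+(-1)+1=0
[q^15] μ(1)=1,μ(3)=-1,μ(5)=-1,μ(15)=1 ⇒ 0
[q^20] μ(1)=1,μ(2)=-1,μ(4)=0,μ(5)=-1,μ(10)=1,μ(20)=0 ⇒ 0
[q^24] μ(1)=1,μ(2)=-1,μ(3)=-1,μ(4)=0,μ(6)=1,μ(8)=0,μ(12)=0,μ(24)=0 ⇒ 0
q^25  k|25↦μ(k): 1:1 5:-1 25:0  a_25=0

1, 0, 0, 0, 0, 0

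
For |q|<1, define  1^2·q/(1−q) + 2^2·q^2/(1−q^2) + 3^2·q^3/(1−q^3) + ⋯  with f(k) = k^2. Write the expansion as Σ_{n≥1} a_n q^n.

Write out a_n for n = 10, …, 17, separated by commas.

d|10:{10,5,2,1}  Σf=100+25+4+1=130
d|11:{1,11}  Σf=1+121=122
d|12:{1,2,3,4,6,12}  Σf=1+4+9+16+36+144=210
n=13: 1·13 13·1  f→[1+169]=170
d|14:{14,7,2,1}  Σf=196+49+4+1=250
q^15  k|15↦f(k): 1:1 3:9 5:25 15:225  a_15=260
[q^16] f(1)=1,f(2)=4,f(4)=16,f(8)=64,f(16)=256 ⇒ 341
n=17: 1·17 17·1  f→[1+289]=290

130, 122, 210, 170, 250, 260, 341, 290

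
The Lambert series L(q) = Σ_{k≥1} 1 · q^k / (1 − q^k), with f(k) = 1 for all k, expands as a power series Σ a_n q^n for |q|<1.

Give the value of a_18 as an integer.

n=18: 1·18 2·9 3·6 6·3 9·2 18·1  f→[1+1+1+1+1+1]=6

a_18 = 6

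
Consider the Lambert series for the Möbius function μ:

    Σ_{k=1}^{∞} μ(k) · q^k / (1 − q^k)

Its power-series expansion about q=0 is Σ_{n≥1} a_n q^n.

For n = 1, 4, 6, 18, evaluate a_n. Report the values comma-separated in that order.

1, 0, 0, 0

n=1: 1·1  μ→[1]=1
d|4:{1,2,4}  Σμ=1+(-1)+0=0
n=6: 1·6 2·3 3·2 6·1  μ→[1+(-1)+(-1)+1]=0
n=18: 1·18 2·9 3·6 6·3 9·2 18·1  μ→[1+(-1)+(-1)+1+0+0]=0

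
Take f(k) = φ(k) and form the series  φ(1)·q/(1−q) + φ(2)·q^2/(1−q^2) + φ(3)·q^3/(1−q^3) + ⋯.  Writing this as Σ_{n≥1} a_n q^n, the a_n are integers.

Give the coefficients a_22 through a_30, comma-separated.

[q^22] φ(1)=1,φ(2)=1,φ(11)=10,φ(22)=10 ⇒ 22
d|23:{23,1}  Σφ=22+1=23
[q^24] φ(1)=1,φ(2)=1,φ(3)=2,φ(4)=2,φ(6)=2,φ(8)=4,φ(12)=4,φ(24)=8 ⇒ 24
q^25  k|25↦φ(k): 25:20 5:4 1:1  a_25=25
[q^26] φ(26)=12,φ(13)=12,φ(2)=1,φ(1)=1 ⇒ 26
n=27: 1·27 3·9 9·3 27·1  φ→[1+2+6+18]=27
q^28  k|28↦φ(k): 28:12 14:6 7:6 4:2 2:1 1:1  a_28=28
d|29:{1,29}  Σφ=1+28=29
[q^30] φ(30)=8,φ(15)=8,φ(10)=4,φ(6)=2,φ(5)=4,φ(3)=2,φ(2)=1,φ(1)=1 ⇒ 30

22, 23, 24, 25, 26, 27, 28, 29, 30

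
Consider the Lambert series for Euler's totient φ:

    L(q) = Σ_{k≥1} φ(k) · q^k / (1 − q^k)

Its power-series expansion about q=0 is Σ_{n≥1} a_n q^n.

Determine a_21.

n=21: 1·21 3·7 7·3 21·1  φ→[1+2+6+12]=21

a_21 = 21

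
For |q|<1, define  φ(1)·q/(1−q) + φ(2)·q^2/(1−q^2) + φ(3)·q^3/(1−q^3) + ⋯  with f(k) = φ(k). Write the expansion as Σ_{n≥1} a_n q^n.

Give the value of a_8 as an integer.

q^8  k|8↦φ(k): 8:4 4:2 2:1 1:1  a_8=8

a_8 = 8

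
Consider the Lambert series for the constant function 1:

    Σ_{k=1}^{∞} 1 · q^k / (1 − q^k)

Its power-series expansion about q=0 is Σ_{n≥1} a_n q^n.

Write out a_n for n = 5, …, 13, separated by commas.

[q^5] f(1)=1,f(5)=1 ⇒ 2
n=6: 1·6 2·3 3·2 6·1  f→[1+1+1+1]=4
n=7: 1·7 7·1  f→[1+1]=2
[q^8] f(1)=1,f(2)=1,f(4)=1,f(8)=1 ⇒ 4
q^9  k|9↦f(k): 9:1 3:1 1:1  a_9=3
d|10:{1,2,5,10}  Σf=1+1+1+1=4
q^11  k|11↦f(k): 11:1 1:1  a_11=2
d|12:{12,6,4,3,2,1}  Σf=1+1+1+1+1+1=6
[q^13] f(1)=1,f(13)=1 ⇒ 2

2, 4, 2, 4, 3, 4, 2, 6, 2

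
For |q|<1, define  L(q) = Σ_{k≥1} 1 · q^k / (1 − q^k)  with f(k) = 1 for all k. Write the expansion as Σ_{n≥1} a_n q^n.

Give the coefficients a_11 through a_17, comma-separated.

n=11: 1·11 11·1  f→[1+1]=2
[q^12] f(12)=1,f(6)=1,f(4)=1,f(3)=1,f(2)=1,f(1)=1 ⇒ 6
q^13  k|13↦f(k): 13:1 1:1  a_13=2
[q^14] f(1)=1,f(2)=1,f(7)=1,f(14)=1 ⇒ 4
q^15  k|15↦f(k): 15:1 5:1 3:1 1:1  a_15=4
q^16  k|16↦f(k): 16:1 8:1 4:1 2:1 1:1  a_16=5
n=17: 17·1 1·17  f→[1+1]=2

2, 6, 2, 4, 4, 5, 2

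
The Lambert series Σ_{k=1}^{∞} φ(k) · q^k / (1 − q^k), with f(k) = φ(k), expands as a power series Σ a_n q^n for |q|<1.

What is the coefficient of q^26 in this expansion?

d|26:{1,2,13,26}  Σφ=1+1+12+12=26

a_26 = 26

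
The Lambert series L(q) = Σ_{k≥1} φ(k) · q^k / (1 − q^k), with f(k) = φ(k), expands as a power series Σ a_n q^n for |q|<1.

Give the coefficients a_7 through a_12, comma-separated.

n=7: 7·1 1·7  φ→[6+1]=7
d|8:{8,4,2,1}  Σφ=4+2+1+1=8
d|9:{1,3,9}  Σφ=1+2+6=9
[q^10] φ(1)=1,φ(2)=1,φ(5)=4,φ(10)=4 ⇒ 10
[q^11] φ(11)=10,φ(1)=1 ⇒ 11
d|12:{1,2,3,4,6,12}  Σφ=1+1+2+2+2+4=12

7, 8, 9, 10, 11, 12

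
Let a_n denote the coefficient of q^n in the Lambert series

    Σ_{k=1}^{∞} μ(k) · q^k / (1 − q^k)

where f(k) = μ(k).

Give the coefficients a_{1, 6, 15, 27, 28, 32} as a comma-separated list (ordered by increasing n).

q^1  k|1↦μ(k): 1:1  a_1=1
d|6:{6,3,2,1}  Σμ=1+(-1)+(-1)+1=0
n=15: 15·1 5·3 3·5 1·15  μ→[1+(-1)+(-1)+1]=0
[q^27] μ(27)=0,μ(9)=0,μ(3)=-1,μ(1)=1 ⇒ 0
d|28:{1,2,4,7,14,28}  Σμ=1+(-1)+0+(-1)+1+0=0
d|32:{1,2,4,8,16,32}  Σμ=1+(-1)+0+0+0+0=0

1, 0, 0, 0, 0, 0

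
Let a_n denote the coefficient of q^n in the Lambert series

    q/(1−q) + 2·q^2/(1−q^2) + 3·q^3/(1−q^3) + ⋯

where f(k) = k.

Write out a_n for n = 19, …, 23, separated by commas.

n=19: 19·1 1·19  f→[19+1]=20
[q^20] f(1)=1,f(2)=2,f(4)=4,f(5)=5,f(10)=10,f(20)=20 ⇒ 42
d|21:{1,3,7,21}  Σf=1+3+7+21=32
[q^22] f(1)=1,f(2)=2,f(11)=11,f(22)=22 ⇒ 36
[q^23] f(23)=23,f(1)=1 ⇒ 24

20, 42, 32, 36, 24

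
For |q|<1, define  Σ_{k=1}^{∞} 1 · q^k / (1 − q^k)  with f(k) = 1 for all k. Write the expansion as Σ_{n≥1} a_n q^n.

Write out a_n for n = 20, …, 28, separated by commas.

6, 4, 4, 2, 8, 3, 4, 4, 6

[q^20] f(20)=1,f(10)=1,f(5)=1,f(4)=1,f(2)=1,f(1)=1 ⇒ 6
d|21:{21,7,3,1}  Σf=1+1+1+1=4
[q^22] f(1)=1,f(2)=1,f(11)=1,f(22)=1 ⇒ 4
q^23  k|23↦f(k): 1:1 23:1  a_23=2
q^24  k|24↦f(k): 24:1 12:1 8:1 6:1 4:1 3:1 2:1 1:1  a_24=8
d|25:{25,5,1}  Σf=1+1+1=3
n=26: 1·26 2·13 13·2 26·1  f→[1+1+1+1]=4
[q^27] f(27)=1,f(9)=1,f(3)=1,f(1)=1 ⇒ 4
n=28: 1·28 2·14 4·7 7·4 14·2 28·1  f→[1+1+1+1+1+1]=6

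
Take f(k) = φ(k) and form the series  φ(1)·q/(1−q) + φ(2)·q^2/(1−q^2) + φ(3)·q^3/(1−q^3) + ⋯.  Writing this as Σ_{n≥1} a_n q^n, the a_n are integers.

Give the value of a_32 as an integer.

n=32: 32·1 16·2 8·4 4·8 2·16 1·32  φ→[16+8+4+2+1+1]=32

a_32 = 32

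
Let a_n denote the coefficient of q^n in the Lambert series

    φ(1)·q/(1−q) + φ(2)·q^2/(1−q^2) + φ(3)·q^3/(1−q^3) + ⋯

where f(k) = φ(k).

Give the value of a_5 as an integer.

d|5:{1,5}  Σφ=1+4=5

a_5 = 5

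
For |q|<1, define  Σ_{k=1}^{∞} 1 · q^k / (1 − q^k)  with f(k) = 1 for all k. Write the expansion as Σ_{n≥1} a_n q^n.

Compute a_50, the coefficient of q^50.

a_50 = 6

q^50  k|50↦f(k): 1:1 2:1 5:1 10:1 25:1 50:1  a_50=6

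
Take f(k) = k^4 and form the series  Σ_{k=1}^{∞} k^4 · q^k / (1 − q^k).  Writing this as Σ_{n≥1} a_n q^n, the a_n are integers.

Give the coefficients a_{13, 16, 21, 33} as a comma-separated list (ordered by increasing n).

d|13:{1,13}  Σf=1+28561=28562
d|16:{1,2,4,8,16}  Σf=1+16+256+4096+65536=69905
[q^21] f(21)=194481,f(7)=2401,f(3)=81,f(1)=1 ⇒ 196964
n=33: 1·33 3·11 11·3 33·1  f→[1+81+14641+1185921]=1200644

28562, 69905, 196964, 1200644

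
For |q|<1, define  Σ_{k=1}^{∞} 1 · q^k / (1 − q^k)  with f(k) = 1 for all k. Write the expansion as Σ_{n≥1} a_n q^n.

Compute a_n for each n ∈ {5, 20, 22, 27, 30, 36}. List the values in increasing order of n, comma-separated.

2, 6, 4, 4, 8, 9

[q^5] f(1)=1,f(5)=1 ⇒ 2
[q^20] f(1)=1,f(2)=1,f(4)=1,f(5)=1,f(10)=1,f(20)=1 ⇒ 6
n=22: 22·1 11·2 2·11 1·22  f→[1+1+1+1]=4
d|27:{27,9,3,1}  Σf=1+1+1+1=4
d|30:{30,15,10,6,5,3,2,1}  Σf=1+1+1+1+1+1+1+1=8
[q^36] f(1)=1,f(2)=1,f(3)=1,f(4)=1,f(6)=1,f(9)=1,f(12)=1,f(18)=1,f(36)=1 ⇒ 9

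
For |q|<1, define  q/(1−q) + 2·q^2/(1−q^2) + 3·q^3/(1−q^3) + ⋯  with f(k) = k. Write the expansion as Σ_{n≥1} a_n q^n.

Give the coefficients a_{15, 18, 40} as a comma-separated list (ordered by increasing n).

n=15: 1·15 3·5 5·3 15·1  f→[1+3+5+15]=24
q^18  k|18↦f(k): 1:1 2:2 3:3 6:6 9:9 18:18  a_18=39
q^40  k|40↦f(k): 40:40 20:20 10:10 8:8 5:5 4:4 2:2 1:1  a_40=90

24, 39, 90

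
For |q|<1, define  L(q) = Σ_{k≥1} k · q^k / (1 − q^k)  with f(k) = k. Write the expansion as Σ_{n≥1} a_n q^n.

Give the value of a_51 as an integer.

a_51 = 72

[q^51] f(1)=1,f(3)=3,f(17)=17,f(51)=51 ⇒ 72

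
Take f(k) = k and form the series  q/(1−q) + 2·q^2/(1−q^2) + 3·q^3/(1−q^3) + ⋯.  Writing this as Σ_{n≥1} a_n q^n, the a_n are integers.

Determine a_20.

a_20 = 42

q^20  k|20↦f(k): 1:1 2:2 4:4 5:5 10:10 20:20  a_20=42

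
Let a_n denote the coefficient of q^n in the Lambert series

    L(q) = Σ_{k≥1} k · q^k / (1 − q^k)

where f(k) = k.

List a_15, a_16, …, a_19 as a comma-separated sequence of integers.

24, 31, 18, 39, 20

n=15: 15·1 5·3 3·5 1·15  f→[15+5+3+1]=24
q^16  k|16↦f(k): 16:16 8:8 4:4 2:2 1:1  a_16=31
[q^17] f(1)=1,f(17)=17 ⇒ 18
d|18:{18,9,6,3,2,1}  Σf=18+9+6+3+2+1=39
[q^19] f(19)=19,f(1)=1 ⇒ 20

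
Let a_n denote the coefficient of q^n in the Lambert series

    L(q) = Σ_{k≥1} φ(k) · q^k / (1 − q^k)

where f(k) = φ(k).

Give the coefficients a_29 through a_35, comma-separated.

n=29: 1·29 29·1  φ→[1+28]=29
q^30  k|30↦φ(k): 30:8 15:8 10:4 6:2 5:4 3:2 2:1 1:1  a_30=30
[q^31] φ(31)=30,φ(1)=1 ⇒ 31
d|32:{1,2,4,8,16,32}  Σφ=1+1+2+4+8+16=32
[q^33] φ(1)=1,φ(3)=2,φ(11)=10,φ(33)=20 ⇒ 33
[q^34] φ(1)=1,φ(2)=1,φ(17)=16,φ(34)=16 ⇒ 34
q^35  k|35↦φ(k): 35:24 7:6 5:4 1:1  a_35=35

29, 30, 31, 32, 33, 34, 35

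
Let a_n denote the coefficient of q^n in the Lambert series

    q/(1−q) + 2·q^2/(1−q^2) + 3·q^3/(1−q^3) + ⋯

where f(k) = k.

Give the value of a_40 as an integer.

a_40 = 90

n=40: 1·40 2·20 4·10 5·8 8·5 10·4 20·2 40·1  f→[1+2+4+5+8+10+20+40]=90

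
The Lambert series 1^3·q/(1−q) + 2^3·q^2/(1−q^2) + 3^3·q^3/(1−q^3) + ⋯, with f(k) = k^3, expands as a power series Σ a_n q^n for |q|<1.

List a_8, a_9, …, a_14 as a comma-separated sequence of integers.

[q^8] f(8)=512,f(4)=64,f(2)=8,f(1)=1 ⇒ 585
n=9: 1·9 3·3 9·1  f→[1+27+729]=757
q^10  k|10↦f(k): 10:1000 5:125 2:8 1:1  a_10=1134
d|11:{11,1}  Σf=1331+1=1332
[q^12] f(1)=1,f(2)=8,f(3)=27,f(4)=64,f(6)=216,f(12)=1728 ⇒ 2044
q^13  k|13↦f(k): 1:1 13:2197  a_13=2198
[q^14] f(1)=1,f(2)=8,f(7)=343,f(14)=2744 ⇒ 3096

585, 757, 1134, 1332, 2044, 2198, 3096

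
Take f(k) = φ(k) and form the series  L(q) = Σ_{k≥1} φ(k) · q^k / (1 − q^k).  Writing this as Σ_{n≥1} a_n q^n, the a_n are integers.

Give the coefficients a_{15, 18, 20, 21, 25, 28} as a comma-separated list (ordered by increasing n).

q^15  k|15↦φ(k): 15:8 5:4 3:2 1:1  a_15=15
[q^18] φ(18)=6,φ(9)=6,φ(6)=2,φ(3)=2,φ(2)=1,φ(1)=1 ⇒ 18
[q^20] φ(20)=8,φ(10)=4,φ(5)=4,φ(4)=2,φ(2)=1,φ(1)=1 ⇒ 20
n=21: 1·21 3·7 7·3 21·1  φ→[1+2+6+12]=21
q^25  k|25↦φ(k): 1:1 5:4 25:20  a_25=25
[q^28] φ(28)=12,φ(14)=6,φ(7)=6,φ(4)=2,φ(2)=1,φ(1)=1 ⇒ 28

15, 18, 20, 21, 25, 28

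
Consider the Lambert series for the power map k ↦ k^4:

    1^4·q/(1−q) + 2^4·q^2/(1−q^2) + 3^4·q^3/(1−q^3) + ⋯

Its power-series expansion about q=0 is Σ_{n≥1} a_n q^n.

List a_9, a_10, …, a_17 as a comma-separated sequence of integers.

[q^9] f(9)=6561,f(3)=81,f(1)=1 ⇒ 6643
[q^10] f(1)=1,f(2)=16,f(5)=625,f(10)=10000 ⇒ 10642
[q^11] f(1)=1,f(11)=14641 ⇒ 14642
q^12  k|12↦f(k): 12:20736 6:1296 4:256 3:81 2:16 1:1  a_12=22386
n=13: 1·13 13·1  f→[1+28561]=28562
q^14  k|14↦f(k): 14:38416 7:2401 2:16 1:1  a_14=40834
n=15: 1·15 3·5 5·3 15·1  f→[1+81+625+50625]=51332
[q^16] f(16)=65536,f(8)=4096,f(4)=256,f(2)=16,f(1)=1 ⇒ 69905
d|17:{1,17}  Σf=1+83521=83522

6643, 10642, 14642, 22386, 28562, 40834, 51332, 69905, 83522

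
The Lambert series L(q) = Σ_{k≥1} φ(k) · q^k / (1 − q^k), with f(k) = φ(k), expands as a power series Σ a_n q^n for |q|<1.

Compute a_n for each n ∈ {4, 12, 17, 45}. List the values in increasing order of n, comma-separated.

n=4: 4·1 2·2 1·4  φ→[2+1+1]=4
[q^12] φ(12)=4,φ(6)=2,φ(4)=2,φ(3)=2,φ(2)=1,φ(1)=1 ⇒ 12
q^17  k|17↦φ(k): 17:16 1:1  a_17=17
d|45:{45,15,9,5,3,1}  Σφ=24+8+6+4+2+1=45

4, 12, 17, 45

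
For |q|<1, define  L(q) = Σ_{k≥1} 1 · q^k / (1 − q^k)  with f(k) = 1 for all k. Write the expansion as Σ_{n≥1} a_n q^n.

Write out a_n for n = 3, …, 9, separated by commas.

[q^3] f(1)=1,f(3)=1 ⇒ 2
q^4  k|4↦f(k): 1:1 2:1 4:1  a_4=3
[q^5] f(5)=1,f(1)=1 ⇒ 2
q^6  k|6↦f(k): 6:1 3:1 2:1 1:1  a_6=4
[q^7] f(1)=1,f(7)=1 ⇒ 2
[q^8] f(1)=1,f(2)=1,f(4)=1,f(8)=1 ⇒ 4
n=9: 9·1 3·3 1·9  f→[1+1+1]=3

2, 3, 2, 4, 2, 4, 3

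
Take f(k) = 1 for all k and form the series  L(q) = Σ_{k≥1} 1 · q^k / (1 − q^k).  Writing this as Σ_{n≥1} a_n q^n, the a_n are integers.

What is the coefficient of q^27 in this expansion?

d|27:{1,3,9,27}  Σf=1+1+1+1=4

a_27 = 4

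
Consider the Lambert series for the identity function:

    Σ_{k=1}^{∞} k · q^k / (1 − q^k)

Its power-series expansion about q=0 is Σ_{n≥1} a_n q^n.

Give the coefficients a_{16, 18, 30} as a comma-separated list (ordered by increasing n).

d|16:{1,2,4,8,16}  Σf=1+2+4+8+16=31
n=18: 18·1 9·2 6·3 3·6 2·9 1·18  f→[18+9+6+3+2+1]=39
n=30: 1·30 2·15 3·10 5·6 6·5 10·3 15·2 30·1  f→[1+2+3+5+6+10+15+30]=72

31, 39, 72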